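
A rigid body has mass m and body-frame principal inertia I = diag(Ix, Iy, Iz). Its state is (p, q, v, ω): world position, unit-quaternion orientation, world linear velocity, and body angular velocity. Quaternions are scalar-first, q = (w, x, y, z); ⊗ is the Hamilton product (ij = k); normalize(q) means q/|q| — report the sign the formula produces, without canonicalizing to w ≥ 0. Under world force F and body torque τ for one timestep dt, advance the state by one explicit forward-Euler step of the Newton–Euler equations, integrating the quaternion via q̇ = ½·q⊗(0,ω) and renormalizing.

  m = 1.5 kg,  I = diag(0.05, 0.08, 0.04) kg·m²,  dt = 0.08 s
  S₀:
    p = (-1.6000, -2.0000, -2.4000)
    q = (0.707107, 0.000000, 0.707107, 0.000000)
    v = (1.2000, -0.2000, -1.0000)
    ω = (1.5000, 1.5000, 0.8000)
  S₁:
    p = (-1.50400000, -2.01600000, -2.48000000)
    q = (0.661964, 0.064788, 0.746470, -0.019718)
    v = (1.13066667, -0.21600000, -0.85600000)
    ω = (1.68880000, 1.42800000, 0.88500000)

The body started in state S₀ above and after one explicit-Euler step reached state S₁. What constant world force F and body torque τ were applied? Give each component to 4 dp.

F = (-1.3000, -0.3000, 2.7000)
τ = (0.0700, -0.0600, 0.1100)

ω₁ − ω₀ = (0.18880000, -0.07200000, 0.08500000)
I·α + gyro = (0.0700, -0.0600, 0.1100)
velocity change Δv = (-0.06933333, -0.01600000, 0.14400000)
m·(v₁−v₀)/dt = (-1.3000, -0.3000, 2.7000)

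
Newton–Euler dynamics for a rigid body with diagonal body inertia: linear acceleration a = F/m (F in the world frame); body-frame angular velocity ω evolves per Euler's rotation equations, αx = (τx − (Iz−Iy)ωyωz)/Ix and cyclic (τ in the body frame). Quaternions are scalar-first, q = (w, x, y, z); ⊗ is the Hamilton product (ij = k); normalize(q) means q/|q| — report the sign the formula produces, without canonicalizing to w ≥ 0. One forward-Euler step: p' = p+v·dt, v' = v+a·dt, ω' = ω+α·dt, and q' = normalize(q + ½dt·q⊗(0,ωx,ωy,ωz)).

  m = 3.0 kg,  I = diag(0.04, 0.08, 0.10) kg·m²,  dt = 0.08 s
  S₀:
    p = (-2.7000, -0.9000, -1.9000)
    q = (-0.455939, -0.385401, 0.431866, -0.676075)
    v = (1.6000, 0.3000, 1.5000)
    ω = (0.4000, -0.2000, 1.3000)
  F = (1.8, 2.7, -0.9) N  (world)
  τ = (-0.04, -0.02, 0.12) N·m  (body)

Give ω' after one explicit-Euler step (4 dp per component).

α = I⁻¹(τ − ω×Iω) = (-0.8700, 0.1400, 1.2320)
new body rate ω' = (0.3304, -0.1888, 1.3986)

ω' = (0.3304, -0.1888, 1.3986)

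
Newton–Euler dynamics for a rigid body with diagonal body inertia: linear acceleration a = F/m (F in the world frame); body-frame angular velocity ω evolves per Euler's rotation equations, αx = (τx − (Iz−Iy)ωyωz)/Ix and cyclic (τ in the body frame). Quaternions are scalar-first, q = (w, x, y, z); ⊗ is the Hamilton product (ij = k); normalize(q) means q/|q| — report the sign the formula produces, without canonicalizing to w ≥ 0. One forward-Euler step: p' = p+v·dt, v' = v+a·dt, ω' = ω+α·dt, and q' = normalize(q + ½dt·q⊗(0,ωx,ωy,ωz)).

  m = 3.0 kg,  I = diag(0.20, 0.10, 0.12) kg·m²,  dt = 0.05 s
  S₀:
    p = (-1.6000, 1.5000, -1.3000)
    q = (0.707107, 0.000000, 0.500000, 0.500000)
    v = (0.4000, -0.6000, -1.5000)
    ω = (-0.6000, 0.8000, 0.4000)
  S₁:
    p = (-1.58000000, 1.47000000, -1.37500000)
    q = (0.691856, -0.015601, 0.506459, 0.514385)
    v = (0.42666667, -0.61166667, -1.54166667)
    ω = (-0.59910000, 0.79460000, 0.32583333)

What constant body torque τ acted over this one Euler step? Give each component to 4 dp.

Δω = ω₁−ω₀ = (0.00090000, -0.00540000, -0.07416667)
precession coupling = (0.0064, -0.0192, 0.0480)
τ = I·(Δω/dt) + ω₀×(Iω₀) = (0.0100, -0.0300, -0.1300)

τ = (0.0100, -0.0300, -0.1300)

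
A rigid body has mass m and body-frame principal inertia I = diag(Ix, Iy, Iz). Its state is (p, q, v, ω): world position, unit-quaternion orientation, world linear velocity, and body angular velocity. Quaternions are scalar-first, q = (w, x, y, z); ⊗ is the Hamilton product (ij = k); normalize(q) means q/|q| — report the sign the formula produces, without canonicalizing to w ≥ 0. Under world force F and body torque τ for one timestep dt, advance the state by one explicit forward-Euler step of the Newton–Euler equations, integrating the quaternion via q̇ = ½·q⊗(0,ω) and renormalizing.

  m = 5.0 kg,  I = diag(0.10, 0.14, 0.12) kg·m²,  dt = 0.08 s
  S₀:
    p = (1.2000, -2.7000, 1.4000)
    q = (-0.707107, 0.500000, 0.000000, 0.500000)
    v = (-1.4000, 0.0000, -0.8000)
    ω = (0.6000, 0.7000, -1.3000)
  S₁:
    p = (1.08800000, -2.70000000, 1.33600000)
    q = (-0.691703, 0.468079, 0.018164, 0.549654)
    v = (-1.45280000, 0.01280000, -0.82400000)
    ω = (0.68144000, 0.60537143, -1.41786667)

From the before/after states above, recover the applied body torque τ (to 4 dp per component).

τ = (0.1200, -0.1500, -0.1600)

Δω = ω₁−ω₀ = (0.08144000, -0.09462857, -0.11786667)
applied torque τ = (0.1200, -0.1500, -0.1600)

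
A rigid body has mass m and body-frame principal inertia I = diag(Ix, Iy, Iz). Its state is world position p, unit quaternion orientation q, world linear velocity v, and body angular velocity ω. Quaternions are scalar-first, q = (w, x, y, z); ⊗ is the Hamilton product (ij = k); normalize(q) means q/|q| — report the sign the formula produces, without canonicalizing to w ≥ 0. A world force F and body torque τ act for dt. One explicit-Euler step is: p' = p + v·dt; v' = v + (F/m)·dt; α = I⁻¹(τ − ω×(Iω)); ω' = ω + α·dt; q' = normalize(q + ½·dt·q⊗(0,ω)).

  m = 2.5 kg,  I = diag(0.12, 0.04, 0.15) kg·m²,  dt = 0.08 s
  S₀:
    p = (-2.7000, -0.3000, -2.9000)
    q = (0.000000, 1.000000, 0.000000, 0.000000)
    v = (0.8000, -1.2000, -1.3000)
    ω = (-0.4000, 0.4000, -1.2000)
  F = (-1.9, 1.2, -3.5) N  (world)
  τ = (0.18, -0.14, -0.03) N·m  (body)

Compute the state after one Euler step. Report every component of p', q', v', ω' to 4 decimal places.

angular accel α = (1.9400, -3.1400, -0.2853)
ω + α·dt = (-0.2448, 0.1488, -1.2228)
Hamilton product q⊗(0,ω) = (0.4000000, 0.0000000, 1.2000000, 0.4000000)
q' = normalize(q + ½dt·q⊗(0,ω)) = (0.0160, 0.9986, 0.0479, 0.0160)
a = (-0.7600, 0.4800, -1.4000)
p' = p + v·dt = (-2.6360, -0.3960, -3.0040)
v' = v + a·dt = (0.7392, -1.1616, -1.4120)

p' = (-2.6360, -0.3960, -3.0040)
q' = (0.0160, 0.9986, 0.0479, 0.0160)
v' = (0.7392, -1.1616, -1.4120)
ω' = (-0.2448, 0.1488, -1.2228)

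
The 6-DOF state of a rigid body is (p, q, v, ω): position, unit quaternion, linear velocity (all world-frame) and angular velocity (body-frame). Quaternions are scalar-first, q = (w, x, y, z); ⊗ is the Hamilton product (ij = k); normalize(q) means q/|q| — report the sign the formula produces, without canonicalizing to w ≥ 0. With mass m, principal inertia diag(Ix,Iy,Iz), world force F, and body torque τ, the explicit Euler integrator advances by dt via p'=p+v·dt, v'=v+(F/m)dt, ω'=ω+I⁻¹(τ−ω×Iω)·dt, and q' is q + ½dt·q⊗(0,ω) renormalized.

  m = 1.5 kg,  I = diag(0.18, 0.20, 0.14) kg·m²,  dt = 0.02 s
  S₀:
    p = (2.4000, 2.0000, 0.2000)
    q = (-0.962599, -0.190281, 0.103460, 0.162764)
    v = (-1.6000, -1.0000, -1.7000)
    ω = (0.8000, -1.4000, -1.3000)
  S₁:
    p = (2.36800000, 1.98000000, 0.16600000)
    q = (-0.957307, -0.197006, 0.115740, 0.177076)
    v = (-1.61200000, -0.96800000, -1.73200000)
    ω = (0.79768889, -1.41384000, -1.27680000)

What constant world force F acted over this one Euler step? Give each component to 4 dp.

v₁ − v₀ = (-0.01200000, 0.03200000, -0.03200000)
m·(v₁−v₀)/dt = (-0.9000, 2.4000, -2.4000)

F = (-0.9000, 2.4000, -2.4000)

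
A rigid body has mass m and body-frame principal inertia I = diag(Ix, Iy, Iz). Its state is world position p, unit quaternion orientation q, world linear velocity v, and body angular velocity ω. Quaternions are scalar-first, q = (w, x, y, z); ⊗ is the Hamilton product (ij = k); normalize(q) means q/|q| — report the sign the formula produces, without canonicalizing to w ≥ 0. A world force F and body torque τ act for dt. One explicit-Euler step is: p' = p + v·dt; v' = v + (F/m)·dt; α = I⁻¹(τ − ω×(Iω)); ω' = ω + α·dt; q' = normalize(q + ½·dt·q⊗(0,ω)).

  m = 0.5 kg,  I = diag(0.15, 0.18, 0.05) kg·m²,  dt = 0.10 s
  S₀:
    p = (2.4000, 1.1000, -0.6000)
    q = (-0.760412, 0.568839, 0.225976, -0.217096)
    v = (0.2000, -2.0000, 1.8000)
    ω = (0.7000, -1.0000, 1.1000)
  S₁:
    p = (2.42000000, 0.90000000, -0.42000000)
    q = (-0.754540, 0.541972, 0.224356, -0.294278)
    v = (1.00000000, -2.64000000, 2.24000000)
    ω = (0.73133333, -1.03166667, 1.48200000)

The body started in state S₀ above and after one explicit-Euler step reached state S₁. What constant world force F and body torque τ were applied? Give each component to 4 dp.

ω₁ − ω₀ = (0.03133333, -0.03166667, 0.38200000)
ω₀×(Iω₀) = (0.1430, 0.0770, -0.0210)
applied torque τ = (0.1900, 0.0200, 0.1700)
Δv = v₁−v₀ = (0.80000000, -0.64000000, 0.44000000)
F = m·Δv/dt = (4.0000, -3.2000, 2.2000)

F = (4.0000, -3.2000, 2.2000)
τ = (0.1900, 0.0200, 0.1700)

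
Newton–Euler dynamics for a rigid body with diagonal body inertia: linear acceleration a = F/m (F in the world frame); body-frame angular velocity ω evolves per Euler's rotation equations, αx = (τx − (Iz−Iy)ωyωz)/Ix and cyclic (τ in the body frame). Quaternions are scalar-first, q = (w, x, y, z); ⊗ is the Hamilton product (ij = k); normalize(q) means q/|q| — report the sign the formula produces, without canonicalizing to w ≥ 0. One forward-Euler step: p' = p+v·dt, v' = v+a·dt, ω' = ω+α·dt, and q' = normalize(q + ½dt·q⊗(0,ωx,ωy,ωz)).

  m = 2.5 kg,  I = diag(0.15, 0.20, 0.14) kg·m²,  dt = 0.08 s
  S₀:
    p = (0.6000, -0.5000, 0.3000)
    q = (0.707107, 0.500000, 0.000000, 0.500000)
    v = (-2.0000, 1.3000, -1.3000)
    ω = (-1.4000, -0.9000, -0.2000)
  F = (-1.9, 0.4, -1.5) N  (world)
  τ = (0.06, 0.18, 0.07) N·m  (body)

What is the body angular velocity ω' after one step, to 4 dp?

ω×(Iω) gyroscopic = (-0.0108, 0.0028, 0.0630)
α = I⁻¹(τ − ω×Iω) = (0.4720, 0.8860, 0.0500)
ω + α·dt = (-1.3622, -0.8291, -0.1960)

ω' = (-1.3622, -0.8291, -0.1960)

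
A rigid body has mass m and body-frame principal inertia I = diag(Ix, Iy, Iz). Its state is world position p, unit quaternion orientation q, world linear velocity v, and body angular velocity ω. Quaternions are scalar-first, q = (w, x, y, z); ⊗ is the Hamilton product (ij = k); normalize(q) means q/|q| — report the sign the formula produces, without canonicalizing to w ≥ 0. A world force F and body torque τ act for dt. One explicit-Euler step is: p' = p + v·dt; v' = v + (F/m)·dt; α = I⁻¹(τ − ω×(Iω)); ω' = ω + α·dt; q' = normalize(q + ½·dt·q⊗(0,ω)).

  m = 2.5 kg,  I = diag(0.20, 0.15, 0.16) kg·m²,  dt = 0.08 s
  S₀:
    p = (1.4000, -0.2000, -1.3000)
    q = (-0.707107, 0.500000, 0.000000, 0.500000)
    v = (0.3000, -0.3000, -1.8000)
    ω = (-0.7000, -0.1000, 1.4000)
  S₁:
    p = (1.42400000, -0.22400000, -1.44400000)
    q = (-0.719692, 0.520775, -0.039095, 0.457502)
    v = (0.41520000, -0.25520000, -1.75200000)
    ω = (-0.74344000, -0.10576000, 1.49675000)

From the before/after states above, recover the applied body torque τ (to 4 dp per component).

τ = (-0.1100, -0.0500, 0.1900)

Δω = ω₁−ω₀ = (-0.04344000, -0.00576000, 0.09675000)
ω₀×(Iω₀) = (-0.0014, -0.0392, -0.0035)
τ = I·(Δω/dt) + ω₀×(Iω₀) = (-0.1100, -0.0500, 0.1900)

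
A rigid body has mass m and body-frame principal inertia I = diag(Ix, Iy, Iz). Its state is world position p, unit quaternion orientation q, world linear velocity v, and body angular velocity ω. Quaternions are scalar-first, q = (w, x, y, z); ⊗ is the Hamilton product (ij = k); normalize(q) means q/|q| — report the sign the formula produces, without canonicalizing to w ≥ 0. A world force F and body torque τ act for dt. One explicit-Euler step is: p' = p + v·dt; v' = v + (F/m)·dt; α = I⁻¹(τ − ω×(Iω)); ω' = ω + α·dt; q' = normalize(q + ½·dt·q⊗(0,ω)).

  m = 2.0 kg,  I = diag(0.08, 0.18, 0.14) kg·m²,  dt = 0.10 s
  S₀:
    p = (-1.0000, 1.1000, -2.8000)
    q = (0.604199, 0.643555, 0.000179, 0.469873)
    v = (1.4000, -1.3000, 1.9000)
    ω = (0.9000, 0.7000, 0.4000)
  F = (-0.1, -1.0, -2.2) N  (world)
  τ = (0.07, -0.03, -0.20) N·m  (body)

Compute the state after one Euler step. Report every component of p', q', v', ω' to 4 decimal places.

a = F/m = (-0.0500, -0.5000, -1.1000)
p + v·dt = (-0.8600, 0.9700, -2.6100)
v + (F/m)dt = (1.3950, -1.3500, 1.7900)
angular accel α = (1.0150, -0.0467, -1.8786)
ω + α·dt = (1.0015, 0.6953, 0.2121)
q⊗(0,ω) = (-0.7672740, 0.2149396, 0.5884030, 0.6920070)
q' = normalize(q + ½dt·q⊗(0,ω)) = (0.5648, 0.6531, 0.0295, 0.5036)

p' = (-0.8600, 0.9700, -2.6100)
q' = (0.5648, 0.6531, 0.0295, 0.5036)
v' = (1.3950, -1.3500, 1.7900)
ω' = (1.0015, 0.6953, 0.2121)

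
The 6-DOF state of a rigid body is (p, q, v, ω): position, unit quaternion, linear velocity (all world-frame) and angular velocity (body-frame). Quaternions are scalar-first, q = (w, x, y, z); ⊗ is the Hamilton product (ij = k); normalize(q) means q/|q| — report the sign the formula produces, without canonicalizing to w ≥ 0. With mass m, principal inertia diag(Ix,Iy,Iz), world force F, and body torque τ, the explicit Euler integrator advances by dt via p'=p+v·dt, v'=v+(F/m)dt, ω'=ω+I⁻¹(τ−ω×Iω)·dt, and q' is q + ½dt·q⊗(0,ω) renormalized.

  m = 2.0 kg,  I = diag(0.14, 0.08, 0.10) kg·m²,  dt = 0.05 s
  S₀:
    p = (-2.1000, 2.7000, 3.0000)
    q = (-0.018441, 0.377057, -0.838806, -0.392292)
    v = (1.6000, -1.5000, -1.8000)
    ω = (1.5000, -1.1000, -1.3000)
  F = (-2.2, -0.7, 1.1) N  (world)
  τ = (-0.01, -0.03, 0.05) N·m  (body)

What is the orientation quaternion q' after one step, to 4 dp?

q⊗(0,ω) = (-1.9982517, 0.6312651, -0.0779788, 0.8674196)
q + ½dt·q⊗(0,ω), renormalized = (-0.0683, 0.3922, -0.8394, -0.3700)

q' = (-0.0683, 0.3922, -0.8394, -0.3700)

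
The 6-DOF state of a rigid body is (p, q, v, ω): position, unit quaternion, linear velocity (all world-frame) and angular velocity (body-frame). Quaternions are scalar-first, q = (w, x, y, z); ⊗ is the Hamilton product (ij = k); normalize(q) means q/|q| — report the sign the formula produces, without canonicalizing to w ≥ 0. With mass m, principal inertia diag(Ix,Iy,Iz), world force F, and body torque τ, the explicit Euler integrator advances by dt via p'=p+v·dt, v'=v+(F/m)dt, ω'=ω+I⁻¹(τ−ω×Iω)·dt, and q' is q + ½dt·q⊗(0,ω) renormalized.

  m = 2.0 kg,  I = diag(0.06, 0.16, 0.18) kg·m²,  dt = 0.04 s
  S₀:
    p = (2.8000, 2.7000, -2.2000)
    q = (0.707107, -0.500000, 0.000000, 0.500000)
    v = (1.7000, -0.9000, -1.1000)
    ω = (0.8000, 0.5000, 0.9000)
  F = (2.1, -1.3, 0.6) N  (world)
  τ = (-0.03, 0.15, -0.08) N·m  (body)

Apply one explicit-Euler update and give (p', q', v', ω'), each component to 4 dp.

α = I⁻¹(τ − ω×Iω) = (-0.6500, 1.4775, -0.6667)
ω' = ω + α·dt = (0.7740, 0.5591, 0.8733)
2q̇ = q⊗(0,ω) = (-0.0500000, 0.3156856, 1.2035535, 0.3863963)
updated quaternion q' = (0.7059, -0.4935, 0.0241, 0.5076)
a = F/m = (1.0500, -0.6500, 0.3000)
p + v·dt = (2.8680, 2.6640, -2.2440)
v + (F/m)dt = (1.7420, -0.9260, -1.0880)

p' = (2.8680, 2.6640, -2.2440)
q' = (0.7059, -0.4935, 0.0241, 0.5076)
v' = (1.7420, -0.9260, -1.0880)
ω' = (0.7740, 0.5591, 0.8733)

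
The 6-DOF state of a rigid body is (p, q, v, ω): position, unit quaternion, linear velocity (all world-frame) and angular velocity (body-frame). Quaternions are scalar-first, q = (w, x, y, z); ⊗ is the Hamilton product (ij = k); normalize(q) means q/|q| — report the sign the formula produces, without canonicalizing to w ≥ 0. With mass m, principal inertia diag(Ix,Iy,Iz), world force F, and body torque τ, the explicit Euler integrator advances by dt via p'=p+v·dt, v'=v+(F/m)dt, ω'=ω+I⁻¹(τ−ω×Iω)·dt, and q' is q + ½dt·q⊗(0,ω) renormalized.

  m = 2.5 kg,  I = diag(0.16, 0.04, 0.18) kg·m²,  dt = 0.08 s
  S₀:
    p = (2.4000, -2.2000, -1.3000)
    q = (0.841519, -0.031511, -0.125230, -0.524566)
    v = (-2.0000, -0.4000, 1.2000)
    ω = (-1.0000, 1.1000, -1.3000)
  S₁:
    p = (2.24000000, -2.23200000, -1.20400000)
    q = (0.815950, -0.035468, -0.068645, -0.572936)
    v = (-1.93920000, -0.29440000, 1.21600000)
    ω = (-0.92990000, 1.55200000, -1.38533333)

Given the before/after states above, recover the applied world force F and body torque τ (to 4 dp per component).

F = (1.9000, 3.3000, 0.5000)
τ = (-0.0600, 0.2000, -0.0600)

ω₁ − ω₀ = (0.07010000, 0.45200000, -0.08533333)
ω₀×(Iω₀) = (-0.2002, -0.0260, 0.1320)
applied torque τ = (-0.0600, 0.2000, -0.0600)
velocity change Δv = (0.06080000, 0.10560000, 0.01600000)
F = m·Δv/dt = (1.9000, 3.3000, 0.5000)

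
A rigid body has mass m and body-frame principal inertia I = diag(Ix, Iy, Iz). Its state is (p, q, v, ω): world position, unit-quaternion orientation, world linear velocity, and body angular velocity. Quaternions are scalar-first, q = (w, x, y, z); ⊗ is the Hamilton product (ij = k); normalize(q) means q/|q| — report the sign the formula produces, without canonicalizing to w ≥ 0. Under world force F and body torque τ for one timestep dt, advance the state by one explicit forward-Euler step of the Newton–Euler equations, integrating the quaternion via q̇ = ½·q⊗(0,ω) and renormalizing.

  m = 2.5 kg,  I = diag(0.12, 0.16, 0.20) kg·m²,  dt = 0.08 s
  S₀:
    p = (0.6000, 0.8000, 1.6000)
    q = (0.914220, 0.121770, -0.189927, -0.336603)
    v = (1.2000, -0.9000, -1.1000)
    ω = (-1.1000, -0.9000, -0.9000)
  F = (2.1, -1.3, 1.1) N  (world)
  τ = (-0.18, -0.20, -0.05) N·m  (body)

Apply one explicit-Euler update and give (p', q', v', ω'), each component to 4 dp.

p' = (0.6960, 0.7280, 1.5120)
q' = (0.8986, 0.0761, -0.2032, -0.3814)
v' = (1.2672, -0.9416, -1.0648)
ω' = (-1.2416, -0.9604, -0.9358)

precession coupling ω×(Iω) = (0.0324, -0.0792, 0.0396)
angular accel α = (-1.7700, -0.7550, -0.4480)
new body rate ω' = (-1.2416, -0.9604, -0.9358)
q⊗(0,ω) = (-0.3399300, -1.1376504, -0.3429417, -1.1413107)
q + ½dt·q⊗(0,ω), renormalized = (0.8986, 0.0761, -0.2032, -0.3814)
a = F/m = (0.8400, -0.5200, 0.4400)
p + v·dt = (0.6960, 0.7280, 1.5120)
v' = v + a·dt = (1.2672, -0.9416, -1.0648)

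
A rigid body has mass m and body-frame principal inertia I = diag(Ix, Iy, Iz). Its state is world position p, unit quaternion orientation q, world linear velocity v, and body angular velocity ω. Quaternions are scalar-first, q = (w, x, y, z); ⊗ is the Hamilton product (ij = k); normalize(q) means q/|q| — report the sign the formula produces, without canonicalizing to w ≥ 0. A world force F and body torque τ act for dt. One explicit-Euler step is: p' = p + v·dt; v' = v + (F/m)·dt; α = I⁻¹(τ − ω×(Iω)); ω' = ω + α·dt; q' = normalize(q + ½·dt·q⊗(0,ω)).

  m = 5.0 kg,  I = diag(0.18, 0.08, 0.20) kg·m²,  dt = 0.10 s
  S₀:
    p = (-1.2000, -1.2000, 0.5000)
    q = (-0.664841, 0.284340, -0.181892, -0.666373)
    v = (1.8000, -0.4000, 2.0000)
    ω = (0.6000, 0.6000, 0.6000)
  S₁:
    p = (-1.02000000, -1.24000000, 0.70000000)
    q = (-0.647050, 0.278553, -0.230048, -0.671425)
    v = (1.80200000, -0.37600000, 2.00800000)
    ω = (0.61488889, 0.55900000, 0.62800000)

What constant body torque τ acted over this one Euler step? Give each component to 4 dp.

τ = (0.0700, -0.0400, 0.0200)

rate change Δω = (0.01488889, -0.04100000, 0.02800000)
I·α + gyro = (0.0700, -0.0400, 0.0200)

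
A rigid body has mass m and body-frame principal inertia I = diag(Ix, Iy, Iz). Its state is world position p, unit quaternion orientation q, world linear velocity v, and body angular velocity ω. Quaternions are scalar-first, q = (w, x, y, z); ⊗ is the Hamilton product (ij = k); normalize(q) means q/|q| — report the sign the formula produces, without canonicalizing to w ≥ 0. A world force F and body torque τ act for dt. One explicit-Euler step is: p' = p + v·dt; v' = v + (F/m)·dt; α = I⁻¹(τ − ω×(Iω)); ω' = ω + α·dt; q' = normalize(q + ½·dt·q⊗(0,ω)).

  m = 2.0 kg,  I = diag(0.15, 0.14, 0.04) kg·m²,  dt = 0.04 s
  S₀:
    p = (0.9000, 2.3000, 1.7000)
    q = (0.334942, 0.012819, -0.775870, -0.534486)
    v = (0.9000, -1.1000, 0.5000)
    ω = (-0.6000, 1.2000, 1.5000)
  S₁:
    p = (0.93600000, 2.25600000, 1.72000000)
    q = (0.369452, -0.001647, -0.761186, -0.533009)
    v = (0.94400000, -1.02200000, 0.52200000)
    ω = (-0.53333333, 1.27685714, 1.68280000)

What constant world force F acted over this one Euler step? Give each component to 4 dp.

Δv = v₁−v₀ = (0.04400000, 0.07800000, 0.02200000)
applied force F = (2.2000, 3.9000, 1.1000)

F = (2.2000, 3.9000, 1.1000)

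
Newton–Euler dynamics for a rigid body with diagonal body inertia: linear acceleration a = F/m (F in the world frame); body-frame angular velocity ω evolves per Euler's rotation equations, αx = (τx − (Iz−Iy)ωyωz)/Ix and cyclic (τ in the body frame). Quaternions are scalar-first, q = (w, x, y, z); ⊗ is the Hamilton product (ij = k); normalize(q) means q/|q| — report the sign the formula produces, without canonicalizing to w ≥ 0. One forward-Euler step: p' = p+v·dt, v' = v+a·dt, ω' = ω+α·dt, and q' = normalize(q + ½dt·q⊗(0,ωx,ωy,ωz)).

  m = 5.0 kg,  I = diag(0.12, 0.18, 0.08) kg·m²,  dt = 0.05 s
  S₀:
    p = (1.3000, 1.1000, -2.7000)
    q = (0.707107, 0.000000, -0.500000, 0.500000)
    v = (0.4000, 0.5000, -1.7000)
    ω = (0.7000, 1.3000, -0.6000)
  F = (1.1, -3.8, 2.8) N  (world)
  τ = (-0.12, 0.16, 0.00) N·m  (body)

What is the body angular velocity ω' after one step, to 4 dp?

(τ − ω×Iω)/I = (-1.6500, 0.9822, -0.6825)
ω + α·dt = (0.6175, 1.3491, -0.6341)

ω' = (0.6175, 1.3491, -0.6341)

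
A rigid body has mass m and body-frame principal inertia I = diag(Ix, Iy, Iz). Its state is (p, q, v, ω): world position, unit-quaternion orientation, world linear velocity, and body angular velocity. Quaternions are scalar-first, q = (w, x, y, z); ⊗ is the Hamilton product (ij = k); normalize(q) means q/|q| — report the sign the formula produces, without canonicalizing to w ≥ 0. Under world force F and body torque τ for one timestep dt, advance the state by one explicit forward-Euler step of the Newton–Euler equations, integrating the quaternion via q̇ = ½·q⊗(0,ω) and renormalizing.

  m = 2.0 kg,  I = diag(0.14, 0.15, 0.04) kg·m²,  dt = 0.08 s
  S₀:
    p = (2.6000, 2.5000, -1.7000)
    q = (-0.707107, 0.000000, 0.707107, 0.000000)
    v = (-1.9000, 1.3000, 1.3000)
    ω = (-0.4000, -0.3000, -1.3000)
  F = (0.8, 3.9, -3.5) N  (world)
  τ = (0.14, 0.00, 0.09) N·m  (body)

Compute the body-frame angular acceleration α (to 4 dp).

α = (1.3064, -0.3467, 2.2200)

gyro term ω×Iω = (-0.0429, 0.0520, 0.0012)
α = I⁻¹(τ − ω×Iω) = (1.3064, -0.3467, 2.2200)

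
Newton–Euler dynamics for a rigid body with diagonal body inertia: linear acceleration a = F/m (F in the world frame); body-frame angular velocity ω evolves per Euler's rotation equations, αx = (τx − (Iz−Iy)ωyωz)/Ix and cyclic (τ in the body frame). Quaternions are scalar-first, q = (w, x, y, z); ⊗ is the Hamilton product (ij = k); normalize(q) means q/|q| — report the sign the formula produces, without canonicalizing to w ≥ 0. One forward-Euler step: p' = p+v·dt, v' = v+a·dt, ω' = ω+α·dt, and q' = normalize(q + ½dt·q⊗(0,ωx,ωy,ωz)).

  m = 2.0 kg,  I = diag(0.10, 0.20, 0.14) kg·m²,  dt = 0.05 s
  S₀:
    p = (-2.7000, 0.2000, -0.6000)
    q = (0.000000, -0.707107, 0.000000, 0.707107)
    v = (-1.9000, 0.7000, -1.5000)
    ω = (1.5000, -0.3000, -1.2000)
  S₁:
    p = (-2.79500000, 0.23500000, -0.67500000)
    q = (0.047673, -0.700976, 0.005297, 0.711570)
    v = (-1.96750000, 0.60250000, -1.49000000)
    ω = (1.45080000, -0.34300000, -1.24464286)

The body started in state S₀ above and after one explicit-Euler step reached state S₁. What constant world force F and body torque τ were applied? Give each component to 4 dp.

F = (-2.7000, -3.9000, 0.4000)
τ = (-0.1200, -0.1000, -0.1700)

rate change Δω = (-0.04920000, -0.04300000, -0.04464286)
gyro term ω₀×Iω₀ = (-0.0216, 0.0720, -0.0450)
τ = I·(Δω/dt) + ω₀×(Iω₀) = (-0.1200, -0.1000, -0.1700)
v₁ − v₀ = (-0.06750000, -0.09750000, 0.01000000)
m·(v₁−v₀)/dt = (-2.7000, -3.9000, 0.4000)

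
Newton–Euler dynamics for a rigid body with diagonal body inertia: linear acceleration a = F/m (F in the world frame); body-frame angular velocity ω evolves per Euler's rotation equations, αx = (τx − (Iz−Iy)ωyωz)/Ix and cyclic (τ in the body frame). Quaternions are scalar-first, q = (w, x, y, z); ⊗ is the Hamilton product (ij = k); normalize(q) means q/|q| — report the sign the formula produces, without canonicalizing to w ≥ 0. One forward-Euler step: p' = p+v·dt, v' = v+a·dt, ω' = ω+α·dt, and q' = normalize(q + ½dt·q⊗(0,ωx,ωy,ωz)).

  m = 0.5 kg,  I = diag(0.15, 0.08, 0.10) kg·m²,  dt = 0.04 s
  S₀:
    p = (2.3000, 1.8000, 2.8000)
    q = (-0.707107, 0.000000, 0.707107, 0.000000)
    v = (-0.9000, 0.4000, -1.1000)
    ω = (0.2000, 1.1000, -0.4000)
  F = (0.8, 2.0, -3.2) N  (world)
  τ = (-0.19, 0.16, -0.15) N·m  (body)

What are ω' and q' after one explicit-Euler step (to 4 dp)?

angular accel α = (-1.2080, 2.0500, -1.3460)
ω + α·dt = (0.1517, 1.1820, -0.4538)
Hamilton product q⊗(0,ω) = (-0.7778177, -0.4242642, -0.7778177, 0.1414214)
updated quaternion q' = (-0.7225, -0.0085, 0.6914, 0.0028)

ω' = (0.1517, 1.1820, -0.4538)
q' = (-0.7225, -0.0085, 0.6914, 0.0028)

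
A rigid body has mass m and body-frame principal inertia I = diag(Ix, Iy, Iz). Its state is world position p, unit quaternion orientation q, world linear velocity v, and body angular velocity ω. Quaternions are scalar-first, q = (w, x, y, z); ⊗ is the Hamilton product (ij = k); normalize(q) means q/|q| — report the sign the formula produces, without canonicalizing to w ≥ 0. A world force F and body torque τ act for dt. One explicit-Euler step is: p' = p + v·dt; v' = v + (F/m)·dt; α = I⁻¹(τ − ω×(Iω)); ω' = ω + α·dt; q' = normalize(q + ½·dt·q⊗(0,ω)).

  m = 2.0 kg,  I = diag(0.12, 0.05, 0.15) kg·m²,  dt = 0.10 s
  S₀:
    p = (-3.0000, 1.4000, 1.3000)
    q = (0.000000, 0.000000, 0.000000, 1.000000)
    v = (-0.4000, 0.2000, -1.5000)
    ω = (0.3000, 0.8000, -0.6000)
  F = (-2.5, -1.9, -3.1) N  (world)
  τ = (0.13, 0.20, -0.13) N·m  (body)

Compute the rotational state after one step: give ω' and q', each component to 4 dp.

α = I⁻¹(τ − ω×Iω) = (1.4833, 3.8920, -0.7547)
ω' = ω + α·dt = (0.4483, 1.1892, -0.6755)
q⊗(0,ω) = (0.6000000, -0.8000000, 0.3000000, 0.0000000)
q + ½dt·q⊗(0,ω), renormalized = (0.0300, -0.0399, 0.0150, 0.9986)

ω' = (0.4483, 1.1892, -0.6755)
q' = (0.0300, -0.0399, 0.0150, 0.9986)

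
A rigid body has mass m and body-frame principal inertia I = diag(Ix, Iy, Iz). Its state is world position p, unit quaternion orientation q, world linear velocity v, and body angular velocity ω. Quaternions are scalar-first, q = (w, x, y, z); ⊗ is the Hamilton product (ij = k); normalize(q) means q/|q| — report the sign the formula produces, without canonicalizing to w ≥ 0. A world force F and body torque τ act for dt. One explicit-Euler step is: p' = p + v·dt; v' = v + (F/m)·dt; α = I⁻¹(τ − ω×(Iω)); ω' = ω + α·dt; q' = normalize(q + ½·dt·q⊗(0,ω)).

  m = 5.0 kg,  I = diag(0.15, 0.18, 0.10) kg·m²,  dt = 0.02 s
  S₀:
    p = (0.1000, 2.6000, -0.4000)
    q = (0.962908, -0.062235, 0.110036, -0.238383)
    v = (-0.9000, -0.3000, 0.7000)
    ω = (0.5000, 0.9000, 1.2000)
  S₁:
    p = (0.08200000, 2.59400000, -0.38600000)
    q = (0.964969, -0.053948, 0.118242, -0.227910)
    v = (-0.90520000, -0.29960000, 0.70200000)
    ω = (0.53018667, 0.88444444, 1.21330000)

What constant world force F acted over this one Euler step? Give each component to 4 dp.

Δv = v₁−v₀ = (-0.00520000, 0.00040000, 0.00200000)
m·(v₁−v₀)/dt = (-1.3000, 0.1000, 0.5000)

F = (-1.3000, 0.1000, 0.5000)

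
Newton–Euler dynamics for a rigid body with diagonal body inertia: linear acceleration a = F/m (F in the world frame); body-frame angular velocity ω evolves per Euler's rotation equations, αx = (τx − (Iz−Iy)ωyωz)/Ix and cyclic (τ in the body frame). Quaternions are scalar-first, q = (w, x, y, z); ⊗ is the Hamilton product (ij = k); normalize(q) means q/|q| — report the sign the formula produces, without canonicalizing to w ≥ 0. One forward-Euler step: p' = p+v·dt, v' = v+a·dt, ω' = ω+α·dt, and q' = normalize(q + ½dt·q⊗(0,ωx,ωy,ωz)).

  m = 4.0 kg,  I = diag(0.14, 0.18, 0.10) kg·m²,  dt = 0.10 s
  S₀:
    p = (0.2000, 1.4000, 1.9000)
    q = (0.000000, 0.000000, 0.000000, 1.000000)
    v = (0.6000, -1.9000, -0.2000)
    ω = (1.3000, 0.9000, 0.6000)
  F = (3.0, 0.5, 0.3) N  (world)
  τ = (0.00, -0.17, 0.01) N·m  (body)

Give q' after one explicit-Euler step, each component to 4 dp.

Hamilton product q⊗(0,ω) = (-0.6000000, -0.9000000, 1.3000000, 0.0000000)
updated quaternion q' = (-0.0299, -0.0448, 0.0648, 0.9964)

q' = (-0.0299, -0.0448, 0.0648, 0.9964)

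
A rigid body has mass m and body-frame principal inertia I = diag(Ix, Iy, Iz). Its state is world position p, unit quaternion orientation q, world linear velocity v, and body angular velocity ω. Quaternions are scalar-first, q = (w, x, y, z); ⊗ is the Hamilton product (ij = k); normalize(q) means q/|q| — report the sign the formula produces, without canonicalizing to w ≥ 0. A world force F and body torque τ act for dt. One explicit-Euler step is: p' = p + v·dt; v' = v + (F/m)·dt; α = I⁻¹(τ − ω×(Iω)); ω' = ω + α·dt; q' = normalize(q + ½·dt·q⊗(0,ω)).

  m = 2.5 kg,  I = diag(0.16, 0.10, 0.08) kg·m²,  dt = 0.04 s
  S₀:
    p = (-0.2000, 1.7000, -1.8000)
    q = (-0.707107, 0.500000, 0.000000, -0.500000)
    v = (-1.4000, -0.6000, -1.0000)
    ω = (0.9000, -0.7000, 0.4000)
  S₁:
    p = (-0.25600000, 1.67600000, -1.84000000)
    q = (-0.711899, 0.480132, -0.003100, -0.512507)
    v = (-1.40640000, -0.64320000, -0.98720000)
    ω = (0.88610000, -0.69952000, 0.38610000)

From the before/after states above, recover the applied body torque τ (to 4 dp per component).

ω₁ − ω₀ = (-0.01390000, 0.00048000, -0.01390000)
gyro term ω₀×Iω₀ = (0.0056, 0.0288, 0.0378)
applied torque τ = (-0.0500, 0.0300, 0.0100)

τ = (-0.0500, 0.0300, 0.0100)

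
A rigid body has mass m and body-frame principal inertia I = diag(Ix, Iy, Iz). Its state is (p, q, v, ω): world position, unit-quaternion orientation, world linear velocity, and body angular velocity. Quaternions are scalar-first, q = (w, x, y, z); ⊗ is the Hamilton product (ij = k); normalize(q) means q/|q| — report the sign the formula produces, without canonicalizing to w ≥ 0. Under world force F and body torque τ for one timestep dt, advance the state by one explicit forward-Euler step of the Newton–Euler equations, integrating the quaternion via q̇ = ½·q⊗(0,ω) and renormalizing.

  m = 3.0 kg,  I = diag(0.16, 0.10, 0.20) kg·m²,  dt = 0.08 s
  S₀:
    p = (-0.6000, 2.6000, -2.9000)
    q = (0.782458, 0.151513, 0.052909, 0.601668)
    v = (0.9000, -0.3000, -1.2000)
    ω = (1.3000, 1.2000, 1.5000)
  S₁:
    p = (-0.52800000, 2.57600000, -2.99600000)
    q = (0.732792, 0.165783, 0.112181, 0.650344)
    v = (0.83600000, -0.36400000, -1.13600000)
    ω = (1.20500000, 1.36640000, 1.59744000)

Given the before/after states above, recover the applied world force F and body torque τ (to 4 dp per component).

F = (-2.4000, -2.4000, 2.4000)
τ = (-0.0100, 0.1300, 0.1500)

Δω = ω₁−ω₀ = (-0.09500000, 0.16640000, 0.09744000)
ω₀×(Iω₀) = (0.1800, -0.0780, -0.0936)
applied torque τ = (-0.0100, 0.1300, 0.1500)
velocity change Δv = (-0.06400000, -0.06400000, 0.06400000)
applied force F = (-2.4000, -2.4000, 2.4000)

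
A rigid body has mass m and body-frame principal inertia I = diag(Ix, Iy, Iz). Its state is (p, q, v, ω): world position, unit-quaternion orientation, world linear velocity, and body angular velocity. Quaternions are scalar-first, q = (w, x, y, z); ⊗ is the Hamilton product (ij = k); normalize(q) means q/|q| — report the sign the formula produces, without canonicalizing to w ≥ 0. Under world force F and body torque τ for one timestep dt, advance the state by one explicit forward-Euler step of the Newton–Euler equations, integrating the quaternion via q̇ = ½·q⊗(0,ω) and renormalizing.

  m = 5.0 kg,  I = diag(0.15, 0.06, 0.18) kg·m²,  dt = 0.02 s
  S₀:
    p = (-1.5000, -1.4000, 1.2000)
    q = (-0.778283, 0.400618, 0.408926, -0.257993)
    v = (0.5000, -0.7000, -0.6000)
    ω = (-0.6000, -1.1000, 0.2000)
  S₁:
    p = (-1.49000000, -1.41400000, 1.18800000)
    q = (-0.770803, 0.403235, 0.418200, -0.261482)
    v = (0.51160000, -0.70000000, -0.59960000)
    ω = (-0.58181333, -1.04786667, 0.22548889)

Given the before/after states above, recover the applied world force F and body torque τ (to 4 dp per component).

F = (2.9000, 0.0000, 0.1000)
τ = (0.1100, 0.1600, 0.1700)

Δv = v₁−v₀ = (0.01160000, 0.00000000, 0.00040000)
applied force F = (2.9000, 0.0000, 0.1000)
rate change Δω = (0.01818667, 0.05213333, 0.02548889)
precession coupling = (-0.0264, 0.0036, -0.0594)
applied torque τ = (0.1100, 0.1600, 0.1700)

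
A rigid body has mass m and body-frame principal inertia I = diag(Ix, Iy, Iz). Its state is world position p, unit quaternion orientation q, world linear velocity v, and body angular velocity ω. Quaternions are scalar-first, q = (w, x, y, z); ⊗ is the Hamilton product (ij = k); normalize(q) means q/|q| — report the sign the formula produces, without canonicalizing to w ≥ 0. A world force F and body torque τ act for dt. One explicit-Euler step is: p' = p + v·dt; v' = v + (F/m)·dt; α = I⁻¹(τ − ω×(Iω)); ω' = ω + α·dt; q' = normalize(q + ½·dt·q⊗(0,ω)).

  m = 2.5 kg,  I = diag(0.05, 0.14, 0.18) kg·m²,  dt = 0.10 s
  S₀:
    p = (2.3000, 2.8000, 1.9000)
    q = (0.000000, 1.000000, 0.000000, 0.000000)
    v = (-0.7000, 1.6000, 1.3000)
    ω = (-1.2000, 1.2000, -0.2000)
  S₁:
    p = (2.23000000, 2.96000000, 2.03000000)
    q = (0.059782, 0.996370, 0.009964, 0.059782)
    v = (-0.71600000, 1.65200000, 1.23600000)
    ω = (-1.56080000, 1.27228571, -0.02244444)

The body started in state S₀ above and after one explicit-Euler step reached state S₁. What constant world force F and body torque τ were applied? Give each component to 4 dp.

F = (-0.4000, 1.3000, -1.6000)
τ = (-0.1900, 0.0700, 0.1900)

v₁ − v₀ = (-0.01600000, 0.05200000, -0.06400000)
applied force F = (-0.4000, 1.3000, -1.6000)
Δω = ω₁−ω₀ = (-0.36080000, 0.07228571, 0.17755556)
precession coupling = (-0.0096, -0.0312, -0.1296)
applied torque τ = (-0.1900, 0.0700, 0.1900)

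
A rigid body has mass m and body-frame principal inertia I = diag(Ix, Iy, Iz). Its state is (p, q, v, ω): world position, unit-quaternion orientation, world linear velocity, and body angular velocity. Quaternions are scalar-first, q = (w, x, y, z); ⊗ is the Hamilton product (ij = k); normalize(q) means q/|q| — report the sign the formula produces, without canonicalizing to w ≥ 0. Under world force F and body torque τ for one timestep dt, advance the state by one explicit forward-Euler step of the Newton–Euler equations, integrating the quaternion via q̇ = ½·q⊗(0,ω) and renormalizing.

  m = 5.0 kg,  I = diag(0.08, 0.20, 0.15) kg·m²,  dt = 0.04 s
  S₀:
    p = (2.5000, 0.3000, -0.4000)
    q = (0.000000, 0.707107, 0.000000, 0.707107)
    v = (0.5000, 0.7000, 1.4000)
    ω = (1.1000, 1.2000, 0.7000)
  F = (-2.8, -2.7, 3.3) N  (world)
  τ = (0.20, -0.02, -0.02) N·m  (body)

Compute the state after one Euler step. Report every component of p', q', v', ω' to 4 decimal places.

p' = (2.5200, 0.3280, -0.3440)
q' = (-0.0254, 0.6897, 0.0057, 0.7236)
v' = (0.4776, 0.6784, 1.4264)
ω' = (1.2210, 1.2068, 0.6524)

p + v·dt = (2.5200, 0.3280, -0.3440)
new velocity v' = (0.4776, 0.6784, 1.4264)
ω×(Iω) gyroscopic = (-0.0420, -0.0539, 0.1584)
angular accel α = (3.0250, 0.1695, -1.1893)
ω' = ω + α·dt = (1.2210, 1.2068, 0.6524)
2q̇ = q⊗(0,ω) = (-1.2727926, -0.8485284, 0.2828428, 0.8485284)
q + ½dt·q⊗(0,ω), renormalized = (-0.0254, 0.6897, 0.0057, 0.7236)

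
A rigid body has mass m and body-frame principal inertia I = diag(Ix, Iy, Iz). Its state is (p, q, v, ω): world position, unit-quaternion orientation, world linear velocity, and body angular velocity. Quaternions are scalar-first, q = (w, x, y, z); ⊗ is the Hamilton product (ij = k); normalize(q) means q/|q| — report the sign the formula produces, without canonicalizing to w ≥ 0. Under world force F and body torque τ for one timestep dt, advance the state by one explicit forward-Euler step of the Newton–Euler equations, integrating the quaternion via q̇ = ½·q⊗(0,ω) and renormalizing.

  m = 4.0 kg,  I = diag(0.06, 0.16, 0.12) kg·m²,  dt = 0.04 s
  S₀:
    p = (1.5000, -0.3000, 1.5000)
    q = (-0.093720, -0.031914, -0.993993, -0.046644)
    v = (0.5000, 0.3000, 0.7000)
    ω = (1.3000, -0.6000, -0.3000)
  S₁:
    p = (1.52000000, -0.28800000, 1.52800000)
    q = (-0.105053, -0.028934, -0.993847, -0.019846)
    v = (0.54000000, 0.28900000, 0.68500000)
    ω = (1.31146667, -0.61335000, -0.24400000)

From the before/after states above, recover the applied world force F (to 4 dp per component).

velocity change Δv = (0.04000000, -0.01100000, -0.01500000)
applied force F = (4.0000, -1.1000, -1.5000)

F = (4.0000, -1.1000, -1.5000)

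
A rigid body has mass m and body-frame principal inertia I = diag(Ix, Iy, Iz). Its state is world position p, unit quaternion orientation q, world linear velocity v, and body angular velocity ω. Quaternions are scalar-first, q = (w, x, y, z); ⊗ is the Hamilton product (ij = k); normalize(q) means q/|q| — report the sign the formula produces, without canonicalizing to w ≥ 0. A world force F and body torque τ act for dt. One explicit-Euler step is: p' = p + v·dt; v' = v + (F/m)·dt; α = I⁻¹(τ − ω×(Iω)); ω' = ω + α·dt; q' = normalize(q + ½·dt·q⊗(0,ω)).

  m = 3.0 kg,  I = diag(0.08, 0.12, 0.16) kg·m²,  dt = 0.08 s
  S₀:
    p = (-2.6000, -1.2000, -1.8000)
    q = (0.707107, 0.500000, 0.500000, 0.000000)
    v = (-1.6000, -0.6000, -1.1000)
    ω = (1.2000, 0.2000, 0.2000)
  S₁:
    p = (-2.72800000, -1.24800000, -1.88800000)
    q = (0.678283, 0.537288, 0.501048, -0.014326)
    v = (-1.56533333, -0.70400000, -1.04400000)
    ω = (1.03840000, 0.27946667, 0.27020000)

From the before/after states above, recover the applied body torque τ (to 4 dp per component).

rate change Δω = (-0.16160000, 0.07946667, 0.07020000)
I·α + gyro = (-0.1600, 0.1000, 0.1500)

τ = (-0.1600, 0.1000, 0.1500)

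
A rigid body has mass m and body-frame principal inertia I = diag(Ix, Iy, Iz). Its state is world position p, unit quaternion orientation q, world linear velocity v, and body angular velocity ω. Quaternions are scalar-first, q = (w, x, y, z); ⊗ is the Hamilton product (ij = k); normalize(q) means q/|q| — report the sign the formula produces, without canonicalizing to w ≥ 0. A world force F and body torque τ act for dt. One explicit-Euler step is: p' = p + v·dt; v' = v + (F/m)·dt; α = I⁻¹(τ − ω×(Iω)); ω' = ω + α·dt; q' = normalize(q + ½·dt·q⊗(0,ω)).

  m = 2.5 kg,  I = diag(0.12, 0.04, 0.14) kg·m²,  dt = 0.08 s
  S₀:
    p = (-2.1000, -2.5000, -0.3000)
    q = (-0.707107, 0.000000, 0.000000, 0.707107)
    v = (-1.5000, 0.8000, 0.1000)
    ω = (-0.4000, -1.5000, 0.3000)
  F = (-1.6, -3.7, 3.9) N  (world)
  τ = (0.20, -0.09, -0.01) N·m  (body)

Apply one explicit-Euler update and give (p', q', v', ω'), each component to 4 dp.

linear accel F/m = (-0.6400, -1.4800, 1.5600)
p' = p + v·dt = (-2.2200, -2.4360, -0.2920)
new velocity v' = (-1.5512, 0.6816, 0.2248)
ω×(Iω) gyroscopic = (-0.0450, 0.0024, -0.0480)
α = I⁻¹(τ − ω×Iω) = (2.0417, -2.3100, 0.2714)
ω' = ω + α·dt = (-0.2367, -1.6848, 0.3217)
Hamilton product q⊗(0,ω) = (-0.2121321, 1.3435033, 0.7778177, -0.2121321)
q' = normalize(q + ½dt·q⊗(0,ω)) = (-0.7142, 0.0536, 0.0311, 0.6972)

p' = (-2.2200, -2.4360, -0.2920)
q' = (-0.7142, 0.0536, 0.0311, 0.6972)
v' = (-1.5512, 0.6816, 0.2248)
ω' = (-0.2367, -1.6848, 0.3217)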